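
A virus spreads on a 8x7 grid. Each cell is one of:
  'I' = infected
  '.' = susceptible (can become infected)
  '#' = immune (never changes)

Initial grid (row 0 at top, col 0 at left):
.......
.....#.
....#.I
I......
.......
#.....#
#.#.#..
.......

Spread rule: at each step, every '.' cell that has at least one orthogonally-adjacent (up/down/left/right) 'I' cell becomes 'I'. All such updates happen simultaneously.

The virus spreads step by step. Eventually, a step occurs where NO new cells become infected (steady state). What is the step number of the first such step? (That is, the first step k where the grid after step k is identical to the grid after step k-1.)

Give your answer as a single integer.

Answer: 8

Derivation:
Step 0 (initial): 2 infected
Step 1: +6 new -> 8 infected
Step 2: +7 new -> 15 infected
Step 3: +9 new -> 24 infected
Step 4: +9 new -> 33 infected
Step 5: +8 new -> 41 infected
Step 6: +5 new -> 46 infected
Step 7: +3 new -> 49 infected
Step 8: +0 new -> 49 infected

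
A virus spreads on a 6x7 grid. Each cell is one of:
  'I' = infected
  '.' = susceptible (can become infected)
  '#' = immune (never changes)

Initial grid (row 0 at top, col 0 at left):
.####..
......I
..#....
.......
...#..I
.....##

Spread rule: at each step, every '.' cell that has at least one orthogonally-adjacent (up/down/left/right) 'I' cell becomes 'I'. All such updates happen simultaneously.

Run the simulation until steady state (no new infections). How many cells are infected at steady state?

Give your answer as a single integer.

Answer: 34

Derivation:
Step 0 (initial): 2 infected
Step 1: +5 new -> 7 infected
Step 2: +5 new -> 12 infected
Step 3: +4 new -> 16 infected
Step 4: +4 new -> 20 infected
Step 5: +3 new -> 23 infected
Step 6: +5 new -> 28 infected
Step 7: +5 new -> 33 infected
Step 8: +1 new -> 34 infected
Step 9: +0 new -> 34 infected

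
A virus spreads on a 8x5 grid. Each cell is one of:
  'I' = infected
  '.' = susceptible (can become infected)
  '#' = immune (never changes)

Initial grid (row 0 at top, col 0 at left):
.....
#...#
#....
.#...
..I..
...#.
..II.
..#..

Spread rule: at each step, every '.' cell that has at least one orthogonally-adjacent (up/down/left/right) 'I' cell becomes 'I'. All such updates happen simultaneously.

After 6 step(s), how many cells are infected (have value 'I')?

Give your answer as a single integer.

Step 0 (initial): 3 infected
Step 1: +7 new -> 10 infected
Step 2: +9 new -> 19 infected
Step 3: +7 new -> 26 infected
Step 4: +4 new -> 30 infected
Step 5: +2 new -> 32 infected
Step 6: +2 new -> 34 infected

Answer: 34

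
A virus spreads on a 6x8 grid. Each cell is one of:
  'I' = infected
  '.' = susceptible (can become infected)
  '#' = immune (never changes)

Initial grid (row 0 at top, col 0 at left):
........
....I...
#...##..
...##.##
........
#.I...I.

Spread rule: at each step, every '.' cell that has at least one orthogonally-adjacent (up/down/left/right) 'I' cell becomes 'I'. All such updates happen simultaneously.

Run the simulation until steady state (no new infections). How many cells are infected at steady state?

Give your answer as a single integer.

Answer: 40

Derivation:
Step 0 (initial): 3 infected
Step 1: +9 new -> 12 infected
Step 2: +11 new -> 23 infected
Step 3: +10 new -> 33 infected
Step 4: +6 new -> 39 infected
Step 5: +1 new -> 40 infected
Step 6: +0 new -> 40 infected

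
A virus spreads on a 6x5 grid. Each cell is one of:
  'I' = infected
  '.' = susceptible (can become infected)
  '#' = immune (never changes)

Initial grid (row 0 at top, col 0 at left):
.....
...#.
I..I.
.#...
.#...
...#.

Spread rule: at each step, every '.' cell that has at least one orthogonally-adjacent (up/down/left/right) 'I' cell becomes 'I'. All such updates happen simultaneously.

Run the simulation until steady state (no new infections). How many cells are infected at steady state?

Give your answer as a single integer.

Answer: 26

Derivation:
Step 0 (initial): 2 infected
Step 1: +6 new -> 8 infected
Step 2: +8 new -> 16 infected
Step 3: +6 new -> 22 infected
Step 4: +4 new -> 26 infected
Step 5: +0 new -> 26 infected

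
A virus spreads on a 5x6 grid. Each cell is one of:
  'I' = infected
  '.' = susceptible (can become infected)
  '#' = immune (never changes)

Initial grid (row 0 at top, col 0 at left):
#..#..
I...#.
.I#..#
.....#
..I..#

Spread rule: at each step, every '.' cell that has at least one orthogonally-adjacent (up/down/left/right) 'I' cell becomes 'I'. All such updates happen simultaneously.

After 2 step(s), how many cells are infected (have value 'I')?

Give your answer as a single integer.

Step 0 (initial): 3 infected
Step 1: +6 new -> 9 infected
Step 2: +6 new -> 15 infected

Answer: 15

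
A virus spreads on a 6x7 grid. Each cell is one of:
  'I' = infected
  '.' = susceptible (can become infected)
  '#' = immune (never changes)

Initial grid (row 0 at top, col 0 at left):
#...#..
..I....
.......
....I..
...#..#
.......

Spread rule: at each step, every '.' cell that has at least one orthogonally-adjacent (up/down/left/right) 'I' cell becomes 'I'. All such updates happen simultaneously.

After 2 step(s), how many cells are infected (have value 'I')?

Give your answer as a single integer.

Answer: 21

Derivation:
Step 0 (initial): 2 infected
Step 1: +8 new -> 10 infected
Step 2: +11 new -> 21 infected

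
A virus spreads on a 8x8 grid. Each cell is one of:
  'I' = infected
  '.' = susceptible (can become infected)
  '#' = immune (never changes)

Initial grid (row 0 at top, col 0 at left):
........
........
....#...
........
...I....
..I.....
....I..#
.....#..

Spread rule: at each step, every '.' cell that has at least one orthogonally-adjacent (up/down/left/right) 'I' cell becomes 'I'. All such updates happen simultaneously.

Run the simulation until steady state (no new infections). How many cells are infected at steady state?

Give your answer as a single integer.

Step 0 (initial): 3 infected
Step 1: +10 new -> 13 infected
Step 2: +11 new -> 24 infected
Step 3: +10 new -> 34 infected
Step 4: +11 new -> 45 infected
Step 5: +7 new -> 52 infected
Step 6: +5 new -> 57 infected
Step 7: +3 new -> 60 infected
Step 8: +1 new -> 61 infected
Step 9: +0 new -> 61 infected

Answer: 61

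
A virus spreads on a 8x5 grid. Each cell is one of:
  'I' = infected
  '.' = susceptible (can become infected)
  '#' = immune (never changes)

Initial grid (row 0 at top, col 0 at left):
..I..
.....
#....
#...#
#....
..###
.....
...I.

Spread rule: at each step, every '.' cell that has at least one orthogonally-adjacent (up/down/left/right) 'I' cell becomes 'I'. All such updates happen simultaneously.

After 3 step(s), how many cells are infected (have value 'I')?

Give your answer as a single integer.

Step 0 (initial): 2 infected
Step 1: +6 new -> 8 infected
Step 2: +8 new -> 16 infected
Step 3: +7 new -> 23 infected

Answer: 23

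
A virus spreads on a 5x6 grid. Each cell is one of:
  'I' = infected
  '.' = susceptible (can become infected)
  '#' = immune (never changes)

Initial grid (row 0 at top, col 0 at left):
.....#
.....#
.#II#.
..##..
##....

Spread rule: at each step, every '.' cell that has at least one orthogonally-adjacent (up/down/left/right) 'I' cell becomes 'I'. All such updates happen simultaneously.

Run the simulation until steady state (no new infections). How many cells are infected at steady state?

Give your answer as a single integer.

Answer: 15

Derivation:
Step 0 (initial): 2 infected
Step 1: +2 new -> 4 infected
Step 2: +4 new -> 8 infected
Step 3: +3 new -> 11 infected
Step 4: +2 new -> 13 infected
Step 5: +1 new -> 14 infected
Step 6: +1 new -> 15 infected
Step 7: +0 new -> 15 infected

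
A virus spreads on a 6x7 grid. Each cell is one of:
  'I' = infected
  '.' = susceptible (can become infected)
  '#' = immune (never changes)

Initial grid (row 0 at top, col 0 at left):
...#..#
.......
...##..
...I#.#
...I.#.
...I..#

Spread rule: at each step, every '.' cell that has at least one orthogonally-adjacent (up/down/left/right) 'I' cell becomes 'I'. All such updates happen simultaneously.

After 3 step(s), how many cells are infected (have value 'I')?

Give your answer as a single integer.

Answer: 18

Derivation:
Step 0 (initial): 3 infected
Step 1: +5 new -> 8 infected
Step 2: +5 new -> 13 infected
Step 3: +5 new -> 18 infected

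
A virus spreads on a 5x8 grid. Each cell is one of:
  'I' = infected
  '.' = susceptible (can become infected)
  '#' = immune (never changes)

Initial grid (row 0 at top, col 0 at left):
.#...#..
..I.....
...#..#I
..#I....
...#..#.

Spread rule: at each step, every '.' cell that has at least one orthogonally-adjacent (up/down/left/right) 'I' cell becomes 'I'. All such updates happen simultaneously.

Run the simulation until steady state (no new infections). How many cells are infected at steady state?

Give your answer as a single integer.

Answer: 33

Derivation:
Step 0 (initial): 3 infected
Step 1: +7 new -> 10 infected
Step 2: +11 new -> 21 infected
Step 3: +8 new -> 29 infected
Step 4: +2 new -> 31 infected
Step 5: +2 new -> 33 infected
Step 6: +0 new -> 33 infected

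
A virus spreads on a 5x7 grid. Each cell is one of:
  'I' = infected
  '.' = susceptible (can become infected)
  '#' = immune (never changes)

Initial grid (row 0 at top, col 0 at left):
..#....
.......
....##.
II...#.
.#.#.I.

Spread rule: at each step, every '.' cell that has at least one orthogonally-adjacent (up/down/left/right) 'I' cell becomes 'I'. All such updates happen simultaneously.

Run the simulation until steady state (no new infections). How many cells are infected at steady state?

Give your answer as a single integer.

Answer: 29

Derivation:
Step 0 (initial): 3 infected
Step 1: +6 new -> 9 infected
Step 2: +7 new -> 16 infected
Step 3: +5 new -> 21 infected
Step 4: +2 new -> 23 infected
Step 5: +4 new -> 27 infected
Step 6: +2 new -> 29 infected
Step 7: +0 new -> 29 infected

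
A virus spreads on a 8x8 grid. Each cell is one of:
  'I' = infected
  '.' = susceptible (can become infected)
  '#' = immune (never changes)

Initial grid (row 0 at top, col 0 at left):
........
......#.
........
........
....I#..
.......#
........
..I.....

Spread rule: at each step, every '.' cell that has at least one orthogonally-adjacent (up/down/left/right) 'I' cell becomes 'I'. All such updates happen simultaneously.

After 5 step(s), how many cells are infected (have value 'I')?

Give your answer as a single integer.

Step 0 (initial): 2 infected
Step 1: +6 new -> 8 infected
Step 2: +12 new -> 20 infected
Step 3: +11 new -> 31 infected
Step 4: +12 new -> 43 infected
Step 5: +9 new -> 52 infected

Answer: 52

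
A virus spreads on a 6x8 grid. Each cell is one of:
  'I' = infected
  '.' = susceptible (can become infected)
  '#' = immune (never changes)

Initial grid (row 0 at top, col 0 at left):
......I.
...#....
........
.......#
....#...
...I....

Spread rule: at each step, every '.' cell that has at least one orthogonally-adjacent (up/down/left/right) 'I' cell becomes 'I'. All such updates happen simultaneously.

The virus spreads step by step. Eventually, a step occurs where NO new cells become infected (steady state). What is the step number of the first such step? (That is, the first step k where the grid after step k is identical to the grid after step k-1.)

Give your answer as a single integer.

Answer: 8

Derivation:
Step 0 (initial): 2 infected
Step 1: +6 new -> 8 infected
Step 2: +8 new -> 16 infected
Step 3: +12 new -> 28 infected
Step 4: +8 new -> 36 infected
Step 5: +5 new -> 41 infected
Step 6: +3 new -> 44 infected
Step 7: +1 new -> 45 infected
Step 8: +0 new -> 45 infected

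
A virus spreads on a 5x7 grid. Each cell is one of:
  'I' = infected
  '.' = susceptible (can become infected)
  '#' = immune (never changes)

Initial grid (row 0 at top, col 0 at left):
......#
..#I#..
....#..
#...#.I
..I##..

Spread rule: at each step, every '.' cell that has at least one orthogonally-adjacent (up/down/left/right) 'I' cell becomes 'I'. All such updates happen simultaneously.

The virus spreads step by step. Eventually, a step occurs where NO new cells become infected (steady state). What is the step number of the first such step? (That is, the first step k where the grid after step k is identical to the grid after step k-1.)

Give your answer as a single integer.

Answer: 6

Derivation:
Step 0 (initial): 3 infected
Step 1: +7 new -> 10 infected
Step 2: +9 new -> 19 infected
Step 3: +4 new -> 23 infected
Step 4: +3 new -> 26 infected
Step 5: +1 new -> 27 infected
Step 6: +0 new -> 27 infected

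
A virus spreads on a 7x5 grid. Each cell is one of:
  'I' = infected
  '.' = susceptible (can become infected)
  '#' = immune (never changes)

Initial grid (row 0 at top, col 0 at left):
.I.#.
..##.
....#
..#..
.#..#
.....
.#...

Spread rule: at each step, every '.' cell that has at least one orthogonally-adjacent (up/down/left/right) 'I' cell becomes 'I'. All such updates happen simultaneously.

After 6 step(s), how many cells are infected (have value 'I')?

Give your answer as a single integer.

Answer: 16

Derivation:
Step 0 (initial): 1 infected
Step 1: +3 new -> 4 infected
Step 2: +2 new -> 6 infected
Step 3: +3 new -> 9 infected
Step 4: +2 new -> 11 infected
Step 5: +2 new -> 13 infected
Step 6: +3 new -> 16 infected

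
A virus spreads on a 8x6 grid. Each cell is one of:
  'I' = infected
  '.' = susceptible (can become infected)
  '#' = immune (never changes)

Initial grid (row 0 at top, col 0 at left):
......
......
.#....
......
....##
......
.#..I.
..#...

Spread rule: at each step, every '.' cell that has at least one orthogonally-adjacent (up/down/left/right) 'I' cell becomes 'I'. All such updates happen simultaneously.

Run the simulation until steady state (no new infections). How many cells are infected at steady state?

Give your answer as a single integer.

Answer: 43

Derivation:
Step 0 (initial): 1 infected
Step 1: +4 new -> 5 infected
Step 2: +5 new -> 10 infected
Step 3: +2 new -> 12 infected
Step 4: +3 new -> 15 infected
Step 5: +5 new -> 20 infected
Step 6: +7 new -> 27 infected
Step 7: +6 new -> 33 infected
Step 8: +6 new -> 39 infected
Step 9: +3 new -> 42 infected
Step 10: +1 new -> 43 infected
Step 11: +0 new -> 43 infected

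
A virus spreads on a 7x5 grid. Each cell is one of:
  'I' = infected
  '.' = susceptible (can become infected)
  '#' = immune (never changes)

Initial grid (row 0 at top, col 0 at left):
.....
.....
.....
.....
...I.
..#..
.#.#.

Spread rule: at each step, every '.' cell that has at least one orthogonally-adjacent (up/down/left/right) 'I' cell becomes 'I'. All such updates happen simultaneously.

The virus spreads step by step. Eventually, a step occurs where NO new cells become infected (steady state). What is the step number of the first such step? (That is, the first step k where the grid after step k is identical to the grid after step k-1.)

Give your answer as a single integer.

Answer: 8

Derivation:
Step 0 (initial): 1 infected
Step 1: +4 new -> 5 infected
Step 2: +5 new -> 10 infected
Step 3: +7 new -> 17 infected
Step 4: +6 new -> 23 infected
Step 5: +5 new -> 28 infected
Step 6: +2 new -> 30 infected
Step 7: +1 new -> 31 infected
Step 8: +0 new -> 31 infected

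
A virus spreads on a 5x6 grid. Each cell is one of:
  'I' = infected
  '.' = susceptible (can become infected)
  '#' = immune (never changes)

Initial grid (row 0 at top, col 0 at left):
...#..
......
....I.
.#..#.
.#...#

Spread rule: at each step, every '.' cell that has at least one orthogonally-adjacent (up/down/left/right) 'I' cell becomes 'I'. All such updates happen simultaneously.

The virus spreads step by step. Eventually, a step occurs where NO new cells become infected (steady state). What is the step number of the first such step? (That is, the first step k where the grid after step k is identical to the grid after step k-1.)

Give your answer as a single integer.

Step 0 (initial): 1 infected
Step 1: +3 new -> 4 infected
Step 2: +6 new -> 10 infected
Step 3: +5 new -> 15 infected
Step 4: +5 new -> 20 infected
Step 5: +3 new -> 23 infected
Step 6: +2 new -> 25 infected
Step 7: +0 new -> 25 infected

Answer: 7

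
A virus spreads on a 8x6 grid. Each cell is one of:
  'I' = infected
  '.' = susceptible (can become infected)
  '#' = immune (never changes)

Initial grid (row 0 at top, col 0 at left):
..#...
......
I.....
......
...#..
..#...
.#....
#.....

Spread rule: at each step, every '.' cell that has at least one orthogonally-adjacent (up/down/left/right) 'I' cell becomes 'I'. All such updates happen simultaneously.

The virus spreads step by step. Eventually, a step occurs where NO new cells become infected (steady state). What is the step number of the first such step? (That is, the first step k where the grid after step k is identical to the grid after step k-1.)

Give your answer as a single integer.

Answer: 13

Derivation:
Step 0 (initial): 1 infected
Step 1: +3 new -> 4 infected
Step 2: +5 new -> 9 infected
Step 3: +6 new -> 15 infected
Step 4: +6 new -> 21 infected
Step 5: +4 new -> 25 infected
Step 6: +4 new -> 29 infected
Step 7: +3 new -> 32 infected
Step 8: +3 new -> 35 infected
Step 9: +3 new -> 38 infected
Step 10: +3 new -> 41 infected
Step 11: +1 new -> 42 infected
Step 12: +1 new -> 43 infected
Step 13: +0 new -> 43 infected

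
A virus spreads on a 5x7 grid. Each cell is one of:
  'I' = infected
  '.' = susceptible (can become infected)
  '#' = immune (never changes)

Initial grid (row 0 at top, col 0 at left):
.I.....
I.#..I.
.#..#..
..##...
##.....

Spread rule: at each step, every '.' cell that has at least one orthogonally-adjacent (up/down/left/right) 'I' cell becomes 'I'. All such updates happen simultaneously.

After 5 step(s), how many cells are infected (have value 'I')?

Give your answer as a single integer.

Step 0 (initial): 3 infected
Step 1: +8 new -> 11 infected
Step 2: +7 new -> 18 infected
Step 3: +5 new -> 23 infected
Step 4: +3 new -> 26 infected
Step 5: +1 new -> 27 infected

Answer: 27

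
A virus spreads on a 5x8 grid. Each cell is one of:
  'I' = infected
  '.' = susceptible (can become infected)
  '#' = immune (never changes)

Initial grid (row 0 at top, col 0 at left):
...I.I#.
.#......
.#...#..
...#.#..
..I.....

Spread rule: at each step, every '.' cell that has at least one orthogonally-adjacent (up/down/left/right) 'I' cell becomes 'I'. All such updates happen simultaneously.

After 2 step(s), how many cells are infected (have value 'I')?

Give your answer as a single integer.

Step 0 (initial): 3 infected
Step 1: +7 new -> 10 infected
Step 2: +9 new -> 19 infected

Answer: 19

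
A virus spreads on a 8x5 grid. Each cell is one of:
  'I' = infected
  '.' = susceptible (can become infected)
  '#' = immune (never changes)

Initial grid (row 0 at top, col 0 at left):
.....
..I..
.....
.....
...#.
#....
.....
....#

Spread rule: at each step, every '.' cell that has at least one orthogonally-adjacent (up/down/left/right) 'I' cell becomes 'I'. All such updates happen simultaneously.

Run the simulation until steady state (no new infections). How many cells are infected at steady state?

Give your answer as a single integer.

Answer: 37

Derivation:
Step 0 (initial): 1 infected
Step 1: +4 new -> 5 infected
Step 2: +7 new -> 12 infected
Step 3: +7 new -> 19 infected
Step 4: +4 new -> 23 infected
Step 5: +5 new -> 28 infected
Step 6: +4 new -> 32 infected
Step 7: +4 new -> 36 infected
Step 8: +1 new -> 37 infected
Step 9: +0 new -> 37 infected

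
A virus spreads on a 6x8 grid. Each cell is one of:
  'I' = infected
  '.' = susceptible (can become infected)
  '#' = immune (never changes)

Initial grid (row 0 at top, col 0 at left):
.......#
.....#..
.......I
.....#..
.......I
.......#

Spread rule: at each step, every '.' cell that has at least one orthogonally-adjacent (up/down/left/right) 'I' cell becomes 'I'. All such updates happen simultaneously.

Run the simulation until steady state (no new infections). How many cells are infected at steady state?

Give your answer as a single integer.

Step 0 (initial): 2 infected
Step 1: +4 new -> 6 infected
Step 2: +5 new -> 11 infected
Step 3: +4 new -> 15 infected
Step 4: +6 new -> 21 infected
Step 5: +6 new -> 27 infected
Step 6: +6 new -> 33 infected
Step 7: +6 new -> 39 infected
Step 8: +4 new -> 43 infected
Step 9: +1 new -> 44 infected
Step 10: +0 new -> 44 infected

Answer: 44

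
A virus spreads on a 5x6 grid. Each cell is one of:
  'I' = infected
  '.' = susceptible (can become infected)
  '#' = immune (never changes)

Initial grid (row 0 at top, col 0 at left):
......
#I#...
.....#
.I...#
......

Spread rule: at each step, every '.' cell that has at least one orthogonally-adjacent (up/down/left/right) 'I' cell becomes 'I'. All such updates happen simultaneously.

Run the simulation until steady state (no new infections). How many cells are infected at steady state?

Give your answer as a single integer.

Answer: 26

Derivation:
Step 0 (initial): 2 infected
Step 1: +5 new -> 7 infected
Step 2: +7 new -> 14 infected
Step 3: +4 new -> 18 infected
Step 4: +4 new -> 22 infected
Step 5: +3 new -> 25 infected
Step 6: +1 new -> 26 infected
Step 7: +0 new -> 26 infected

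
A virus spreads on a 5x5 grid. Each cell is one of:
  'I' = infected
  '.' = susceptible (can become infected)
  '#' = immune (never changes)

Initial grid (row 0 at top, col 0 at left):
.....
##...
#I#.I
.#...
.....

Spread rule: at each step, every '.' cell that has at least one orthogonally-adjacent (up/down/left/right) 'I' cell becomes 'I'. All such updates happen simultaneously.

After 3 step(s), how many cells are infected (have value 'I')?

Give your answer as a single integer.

Step 0 (initial): 2 infected
Step 1: +3 new -> 5 infected
Step 2: +4 new -> 9 infected
Step 3: +4 new -> 13 infected

Answer: 13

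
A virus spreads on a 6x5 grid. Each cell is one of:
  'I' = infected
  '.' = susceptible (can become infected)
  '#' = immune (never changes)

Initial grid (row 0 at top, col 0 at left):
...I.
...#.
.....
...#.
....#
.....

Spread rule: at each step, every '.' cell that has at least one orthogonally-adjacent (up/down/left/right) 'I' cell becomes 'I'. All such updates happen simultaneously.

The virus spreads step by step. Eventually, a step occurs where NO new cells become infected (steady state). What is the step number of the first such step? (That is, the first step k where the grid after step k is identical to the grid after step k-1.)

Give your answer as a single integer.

Answer: 9

Derivation:
Step 0 (initial): 1 infected
Step 1: +2 new -> 3 infected
Step 2: +3 new -> 6 infected
Step 3: +4 new -> 10 infected
Step 4: +5 new -> 15 infected
Step 5: +3 new -> 18 infected
Step 6: +4 new -> 22 infected
Step 7: +3 new -> 25 infected
Step 8: +2 new -> 27 infected
Step 9: +0 new -> 27 infected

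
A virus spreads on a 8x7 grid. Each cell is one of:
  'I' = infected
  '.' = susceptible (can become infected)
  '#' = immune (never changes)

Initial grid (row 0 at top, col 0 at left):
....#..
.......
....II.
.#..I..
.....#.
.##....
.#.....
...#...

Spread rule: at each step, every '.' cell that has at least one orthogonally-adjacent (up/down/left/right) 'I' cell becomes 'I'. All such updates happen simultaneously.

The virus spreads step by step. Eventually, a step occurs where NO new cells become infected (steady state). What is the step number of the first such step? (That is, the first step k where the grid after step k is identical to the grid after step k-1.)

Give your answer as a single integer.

Step 0 (initial): 3 infected
Step 1: +7 new -> 10 infected
Step 2: +8 new -> 18 infected
Step 3: +9 new -> 27 infected
Step 4: +8 new -> 35 infected
Step 5: +7 new -> 42 infected
Step 6: +4 new -> 46 infected
Step 7: +2 new -> 48 infected
Step 8: +1 new -> 49 infected
Step 9: +0 new -> 49 infected

Answer: 9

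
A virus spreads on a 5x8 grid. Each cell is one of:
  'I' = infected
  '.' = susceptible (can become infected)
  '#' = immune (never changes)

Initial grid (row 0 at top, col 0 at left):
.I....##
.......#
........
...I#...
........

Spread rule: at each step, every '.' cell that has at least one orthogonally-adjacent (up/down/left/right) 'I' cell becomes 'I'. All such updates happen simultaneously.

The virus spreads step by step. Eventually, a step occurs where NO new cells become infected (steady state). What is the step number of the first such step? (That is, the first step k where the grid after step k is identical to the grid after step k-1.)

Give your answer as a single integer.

Step 0 (initial): 2 infected
Step 1: +6 new -> 8 infected
Step 2: +10 new -> 18 infected
Step 3: +7 new -> 25 infected
Step 4: +6 new -> 31 infected
Step 5: +4 new -> 35 infected
Step 6: +1 new -> 36 infected
Step 7: +0 new -> 36 infected

Answer: 7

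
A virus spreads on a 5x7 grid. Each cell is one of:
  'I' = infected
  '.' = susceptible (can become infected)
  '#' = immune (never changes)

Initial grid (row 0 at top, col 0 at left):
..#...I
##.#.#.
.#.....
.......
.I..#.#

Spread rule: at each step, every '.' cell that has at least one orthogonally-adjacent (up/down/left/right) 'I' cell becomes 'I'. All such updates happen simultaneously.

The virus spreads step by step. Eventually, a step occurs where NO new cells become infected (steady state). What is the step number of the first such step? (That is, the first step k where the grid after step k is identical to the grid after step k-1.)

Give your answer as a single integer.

Answer: 6

Derivation:
Step 0 (initial): 2 infected
Step 1: +5 new -> 7 infected
Step 2: +5 new -> 12 infected
Step 3: +7 new -> 19 infected
Step 4: +5 new -> 24 infected
Step 5: +1 new -> 25 infected
Step 6: +0 new -> 25 infected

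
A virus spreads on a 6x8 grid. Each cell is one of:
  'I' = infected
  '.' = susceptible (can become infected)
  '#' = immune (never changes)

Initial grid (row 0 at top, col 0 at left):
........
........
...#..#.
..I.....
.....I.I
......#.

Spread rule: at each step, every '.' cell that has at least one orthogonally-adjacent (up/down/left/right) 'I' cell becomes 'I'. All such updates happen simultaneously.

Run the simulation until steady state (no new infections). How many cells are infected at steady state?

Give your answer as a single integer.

Answer: 45

Derivation:
Step 0 (initial): 3 infected
Step 1: +10 new -> 13 infected
Step 2: +11 new -> 24 infected
Step 3: +10 new -> 34 infected
Step 4: +8 new -> 42 infected
Step 5: +3 new -> 45 infected
Step 6: +0 new -> 45 infected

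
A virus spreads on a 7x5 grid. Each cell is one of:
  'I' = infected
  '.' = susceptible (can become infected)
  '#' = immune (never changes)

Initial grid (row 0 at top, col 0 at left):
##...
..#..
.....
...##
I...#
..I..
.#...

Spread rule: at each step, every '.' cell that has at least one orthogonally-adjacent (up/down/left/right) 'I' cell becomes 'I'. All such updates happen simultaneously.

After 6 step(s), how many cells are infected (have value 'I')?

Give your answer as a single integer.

Answer: 26

Derivation:
Step 0 (initial): 2 infected
Step 1: +7 new -> 9 infected
Step 2: +7 new -> 16 infected
Step 3: +4 new -> 20 infected
Step 4: +2 new -> 22 infected
Step 5: +2 new -> 24 infected
Step 6: +2 new -> 26 infected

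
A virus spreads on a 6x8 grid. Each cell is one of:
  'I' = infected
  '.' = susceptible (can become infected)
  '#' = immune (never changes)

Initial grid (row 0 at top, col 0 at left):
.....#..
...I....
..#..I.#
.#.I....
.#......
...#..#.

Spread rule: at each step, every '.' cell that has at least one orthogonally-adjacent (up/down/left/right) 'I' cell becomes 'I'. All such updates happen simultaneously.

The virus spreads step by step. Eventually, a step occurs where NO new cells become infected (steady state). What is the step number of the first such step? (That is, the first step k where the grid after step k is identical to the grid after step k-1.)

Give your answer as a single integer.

Answer: 7

Derivation:
Step 0 (initial): 3 infected
Step 1: +11 new -> 14 infected
Step 2: +8 new -> 22 infected
Step 3: +10 new -> 32 infected
Step 4: +5 new -> 37 infected
Step 5: +3 new -> 40 infected
Step 6: +1 new -> 41 infected
Step 7: +0 new -> 41 infected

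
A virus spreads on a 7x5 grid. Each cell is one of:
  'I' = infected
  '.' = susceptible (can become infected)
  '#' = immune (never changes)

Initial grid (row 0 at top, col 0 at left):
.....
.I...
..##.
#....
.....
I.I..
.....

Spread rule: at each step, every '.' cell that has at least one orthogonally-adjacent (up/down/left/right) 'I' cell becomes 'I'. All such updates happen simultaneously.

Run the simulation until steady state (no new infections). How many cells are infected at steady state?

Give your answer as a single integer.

Step 0 (initial): 3 infected
Step 1: +10 new -> 13 infected
Step 2: +11 new -> 24 infected
Step 3: +5 new -> 29 infected
Step 4: +3 new -> 32 infected
Step 5: +0 new -> 32 infected

Answer: 32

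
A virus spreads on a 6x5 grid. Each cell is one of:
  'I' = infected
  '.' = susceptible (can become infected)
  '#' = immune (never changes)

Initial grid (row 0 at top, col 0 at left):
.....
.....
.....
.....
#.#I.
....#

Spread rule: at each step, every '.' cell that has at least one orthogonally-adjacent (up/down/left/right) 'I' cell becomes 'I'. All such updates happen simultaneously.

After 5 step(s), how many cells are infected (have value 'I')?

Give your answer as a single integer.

Answer: 24

Derivation:
Step 0 (initial): 1 infected
Step 1: +3 new -> 4 infected
Step 2: +4 new -> 8 infected
Step 3: +5 new -> 13 infected
Step 4: +7 new -> 20 infected
Step 5: +4 new -> 24 infected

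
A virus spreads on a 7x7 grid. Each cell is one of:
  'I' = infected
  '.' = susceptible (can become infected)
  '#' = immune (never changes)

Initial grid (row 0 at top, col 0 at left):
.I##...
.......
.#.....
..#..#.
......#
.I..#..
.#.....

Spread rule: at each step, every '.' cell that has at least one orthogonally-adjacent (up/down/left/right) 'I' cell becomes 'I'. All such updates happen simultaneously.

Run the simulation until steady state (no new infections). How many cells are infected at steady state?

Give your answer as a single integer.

Step 0 (initial): 2 infected
Step 1: +5 new -> 7 infected
Step 2: +8 new -> 15 infected
Step 3: +6 new -> 21 infected
Step 4: +5 new -> 26 infected
Step 5: +6 new -> 32 infected
Step 6: +5 new -> 37 infected
Step 7: +3 new -> 40 infected
Step 8: +1 new -> 41 infected
Step 9: +0 new -> 41 infected

Answer: 41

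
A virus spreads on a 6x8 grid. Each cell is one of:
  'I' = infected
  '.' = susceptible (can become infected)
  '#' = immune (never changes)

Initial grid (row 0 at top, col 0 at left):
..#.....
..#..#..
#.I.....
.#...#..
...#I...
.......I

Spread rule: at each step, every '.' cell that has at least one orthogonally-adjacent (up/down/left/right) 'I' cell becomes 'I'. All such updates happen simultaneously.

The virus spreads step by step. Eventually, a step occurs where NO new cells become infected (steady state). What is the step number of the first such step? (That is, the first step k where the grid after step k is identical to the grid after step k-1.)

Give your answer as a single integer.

Step 0 (initial): 3 infected
Step 1: +8 new -> 11 infected
Step 2: +9 new -> 20 infected
Step 3: +9 new -> 29 infected
Step 4: +6 new -> 35 infected
Step 5: +5 new -> 40 infected
Step 6: +1 new -> 41 infected
Step 7: +0 new -> 41 infected

Answer: 7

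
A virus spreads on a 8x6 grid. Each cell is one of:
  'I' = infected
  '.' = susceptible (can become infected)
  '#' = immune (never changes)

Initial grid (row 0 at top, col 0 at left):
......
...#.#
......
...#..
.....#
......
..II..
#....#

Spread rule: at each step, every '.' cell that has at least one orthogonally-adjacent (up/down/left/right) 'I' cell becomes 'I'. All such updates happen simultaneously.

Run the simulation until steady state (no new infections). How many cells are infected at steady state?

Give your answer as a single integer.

Answer: 42

Derivation:
Step 0 (initial): 2 infected
Step 1: +6 new -> 8 infected
Step 2: +8 new -> 16 infected
Step 3: +5 new -> 21 infected
Step 4: +4 new -> 25 infected
Step 5: +6 new -> 31 infected
Step 6: +5 new -> 36 infected
Step 7: +4 new -> 40 infected
Step 8: +2 new -> 42 infected
Step 9: +0 new -> 42 infected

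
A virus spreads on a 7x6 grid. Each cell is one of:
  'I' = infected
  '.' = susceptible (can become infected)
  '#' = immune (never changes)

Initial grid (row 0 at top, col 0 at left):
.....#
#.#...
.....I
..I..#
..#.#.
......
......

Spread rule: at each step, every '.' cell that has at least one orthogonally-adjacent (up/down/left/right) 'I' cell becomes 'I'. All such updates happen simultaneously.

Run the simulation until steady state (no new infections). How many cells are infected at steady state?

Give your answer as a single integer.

Step 0 (initial): 2 infected
Step 1: +5 new -> 7 infected
Step 2: +7 new -> 14 infected
Step 3: +7 new -> 21 infected
Step 4: +7 new -> 28 infected
Step 5: +6 new -> 34 infected
Step 6: +2 new -> 36 infected
Step 7: +0 new -> 36 infected

Answer: 36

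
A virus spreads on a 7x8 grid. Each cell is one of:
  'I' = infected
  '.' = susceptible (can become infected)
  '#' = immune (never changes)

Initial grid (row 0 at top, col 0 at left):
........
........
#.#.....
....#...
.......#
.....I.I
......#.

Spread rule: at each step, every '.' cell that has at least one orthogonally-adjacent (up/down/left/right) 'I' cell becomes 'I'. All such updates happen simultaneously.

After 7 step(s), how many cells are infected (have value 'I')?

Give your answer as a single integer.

Answer: 46

Derivation:
Step 0 (initial): 2 infected
Step 1: +5 new -> 7 infected
Step 2: +5 new -> 12 infected
Step 3: +5 new -> 17 infected
Step 4: +8 new -> 25 infected
Step 5: +9 new -> 34 infected
Step 6: +7 new -> 41 infected
Step 7: +5 new -> 46 infected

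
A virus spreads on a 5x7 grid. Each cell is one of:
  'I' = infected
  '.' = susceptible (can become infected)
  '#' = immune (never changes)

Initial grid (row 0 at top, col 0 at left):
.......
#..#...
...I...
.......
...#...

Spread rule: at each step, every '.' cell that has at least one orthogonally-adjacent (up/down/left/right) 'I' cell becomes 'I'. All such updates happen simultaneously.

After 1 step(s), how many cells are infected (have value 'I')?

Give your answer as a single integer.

Step 0 (initial): 1 infected
Step 1: +3 new -> 4 infected

Answer: 4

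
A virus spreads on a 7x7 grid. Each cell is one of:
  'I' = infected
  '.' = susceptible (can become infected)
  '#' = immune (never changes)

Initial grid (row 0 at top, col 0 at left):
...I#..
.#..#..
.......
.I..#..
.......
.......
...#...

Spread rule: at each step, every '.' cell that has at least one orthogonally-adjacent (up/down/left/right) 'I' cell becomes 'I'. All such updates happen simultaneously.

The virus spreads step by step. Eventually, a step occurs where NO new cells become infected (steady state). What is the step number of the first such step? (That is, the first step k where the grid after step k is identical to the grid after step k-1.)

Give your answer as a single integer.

Answer: 9

Derivation:
Step 0 (initial): 2 infected
Step 1: +6 new -> 8 infected
Step 2: +9 new -> 17 infected
Step 3: +7 new -> 24 infected
Step 4: +5 new -> 29 infected
Step 5: +5 new -> 34 infected
Step 6: +6 new -> 40 infected
Step 7: +3 new -> 43 infected
Step 8: +1 new -> 44 infected
Step 9: +0 new -> 44 infected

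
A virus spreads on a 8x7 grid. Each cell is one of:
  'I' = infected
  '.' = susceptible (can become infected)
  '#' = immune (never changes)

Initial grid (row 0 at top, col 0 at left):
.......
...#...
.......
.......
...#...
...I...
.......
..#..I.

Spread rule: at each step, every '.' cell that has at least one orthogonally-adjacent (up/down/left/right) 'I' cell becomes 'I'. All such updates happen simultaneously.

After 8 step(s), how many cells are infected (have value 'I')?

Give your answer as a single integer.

Answer: 53

Derivation:
Step 0 (initial): 2 infected
Step 1: +6 new -> 8 infected
Step 2: +8 new -> 16 infected
Step 3: +7 new -> 23 infected
Step 4: +9 new -> 32 infected
Step 5: +8 new -> 40 infected
Step 6: +6 new -> 46 infected
Step 7: +5 new -> 51 infected
Step 8: +2 new -> 53 infected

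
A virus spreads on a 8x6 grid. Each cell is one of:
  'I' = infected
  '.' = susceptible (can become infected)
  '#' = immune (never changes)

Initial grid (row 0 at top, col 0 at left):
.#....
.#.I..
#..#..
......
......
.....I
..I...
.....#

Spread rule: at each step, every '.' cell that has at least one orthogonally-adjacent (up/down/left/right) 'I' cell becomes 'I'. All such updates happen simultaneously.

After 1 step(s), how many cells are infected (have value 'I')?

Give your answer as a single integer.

Answer: 13

Derivation:
Step 0 (initial): 3 infected
Step 1: +10 new -> 13 infected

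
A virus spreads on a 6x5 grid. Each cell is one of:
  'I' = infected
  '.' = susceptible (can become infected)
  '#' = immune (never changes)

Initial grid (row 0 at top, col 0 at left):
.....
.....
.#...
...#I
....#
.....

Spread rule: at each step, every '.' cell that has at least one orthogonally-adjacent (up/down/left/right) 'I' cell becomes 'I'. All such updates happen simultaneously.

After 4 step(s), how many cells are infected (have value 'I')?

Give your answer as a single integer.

Answer: 10

Derivation:
Step 0 (initial): 1 infected
Step 1: +1 new -> 2 infected
Step 2: +2 new -> 4 infected
Step 3: +3 new -> 7 infected
Step 4: +3 new -> 10 infected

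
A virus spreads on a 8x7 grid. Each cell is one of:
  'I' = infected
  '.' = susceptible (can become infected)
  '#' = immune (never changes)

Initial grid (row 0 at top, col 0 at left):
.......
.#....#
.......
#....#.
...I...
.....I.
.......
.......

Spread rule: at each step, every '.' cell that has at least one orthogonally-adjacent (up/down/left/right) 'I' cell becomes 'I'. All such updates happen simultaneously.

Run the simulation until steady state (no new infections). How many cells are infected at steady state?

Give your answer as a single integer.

Answer: 52

Derivation:
Step 0 (initial): 2 infected
Step 1: +8 new -> 10 infected
Step 2: +10 new -> 20 infected
Step 3: +11 new -> 31 infected
Step 4: +9 new -> 40 infected
Step 5: +6 new -> 46 infected
Step 6: +4 new -> 50 infected
Step 7: +2 new -> 52 infected
Step 8: +0 new -> 52 infected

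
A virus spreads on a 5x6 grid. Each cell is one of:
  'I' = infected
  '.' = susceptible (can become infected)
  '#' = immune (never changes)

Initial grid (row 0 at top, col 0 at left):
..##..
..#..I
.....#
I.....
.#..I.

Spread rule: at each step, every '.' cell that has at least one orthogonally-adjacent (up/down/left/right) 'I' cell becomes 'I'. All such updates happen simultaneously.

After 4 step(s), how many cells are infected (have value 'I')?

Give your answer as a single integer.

Step 0 (initial): 3 infected
Step 1: +8 new -> 11 infected
Step 2: +9 new -> 20 infected
Step 3: +4 new -> 24 infected
Step 4: +1 new -> 25 infected

Answer: 25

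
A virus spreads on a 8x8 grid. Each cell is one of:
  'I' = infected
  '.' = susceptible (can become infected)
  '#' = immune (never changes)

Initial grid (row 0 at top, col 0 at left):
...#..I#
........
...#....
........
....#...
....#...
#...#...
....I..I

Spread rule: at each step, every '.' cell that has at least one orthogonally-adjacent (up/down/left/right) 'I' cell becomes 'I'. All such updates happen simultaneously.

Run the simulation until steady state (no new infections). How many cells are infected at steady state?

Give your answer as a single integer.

Step 0 (initial): 3 infected
Step 1: +6 new -> 9 infected
Step 2: +9 new -> 18 infected
Step 3: +10 new -> 28 infected
Step 4: +10 new -> 38 infected
Step 5: +5 new -> 43 infected
Step 6: +6 new -> 49 infected
Step 7: +5 new -> 54 infected
Step 8: +3 new -> 57 infected
Step 9: +0 new -> 57 infected

Answer: 57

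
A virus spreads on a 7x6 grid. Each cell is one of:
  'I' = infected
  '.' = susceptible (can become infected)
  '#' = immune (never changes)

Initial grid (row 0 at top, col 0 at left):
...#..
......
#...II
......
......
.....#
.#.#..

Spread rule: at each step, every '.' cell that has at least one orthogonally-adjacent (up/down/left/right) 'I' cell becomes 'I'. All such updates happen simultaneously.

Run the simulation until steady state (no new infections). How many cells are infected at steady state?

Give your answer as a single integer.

Step 0 (initial): 2 infected
Step 1: +5 new -> 7 infected
Step 2: +7 new -> 14 infected
Step 3: +5 new -> 19 infected
Step 4: +6 new -> 25 infected
Step 5: +6 new -> 31 infected
Step 6: +4 new -> 35 infected
Step 7: +1 new -> 36 infected
Step 8: +1 new -> 37 infected
Step 9: +0 new -> 37 infected

Answer: 37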